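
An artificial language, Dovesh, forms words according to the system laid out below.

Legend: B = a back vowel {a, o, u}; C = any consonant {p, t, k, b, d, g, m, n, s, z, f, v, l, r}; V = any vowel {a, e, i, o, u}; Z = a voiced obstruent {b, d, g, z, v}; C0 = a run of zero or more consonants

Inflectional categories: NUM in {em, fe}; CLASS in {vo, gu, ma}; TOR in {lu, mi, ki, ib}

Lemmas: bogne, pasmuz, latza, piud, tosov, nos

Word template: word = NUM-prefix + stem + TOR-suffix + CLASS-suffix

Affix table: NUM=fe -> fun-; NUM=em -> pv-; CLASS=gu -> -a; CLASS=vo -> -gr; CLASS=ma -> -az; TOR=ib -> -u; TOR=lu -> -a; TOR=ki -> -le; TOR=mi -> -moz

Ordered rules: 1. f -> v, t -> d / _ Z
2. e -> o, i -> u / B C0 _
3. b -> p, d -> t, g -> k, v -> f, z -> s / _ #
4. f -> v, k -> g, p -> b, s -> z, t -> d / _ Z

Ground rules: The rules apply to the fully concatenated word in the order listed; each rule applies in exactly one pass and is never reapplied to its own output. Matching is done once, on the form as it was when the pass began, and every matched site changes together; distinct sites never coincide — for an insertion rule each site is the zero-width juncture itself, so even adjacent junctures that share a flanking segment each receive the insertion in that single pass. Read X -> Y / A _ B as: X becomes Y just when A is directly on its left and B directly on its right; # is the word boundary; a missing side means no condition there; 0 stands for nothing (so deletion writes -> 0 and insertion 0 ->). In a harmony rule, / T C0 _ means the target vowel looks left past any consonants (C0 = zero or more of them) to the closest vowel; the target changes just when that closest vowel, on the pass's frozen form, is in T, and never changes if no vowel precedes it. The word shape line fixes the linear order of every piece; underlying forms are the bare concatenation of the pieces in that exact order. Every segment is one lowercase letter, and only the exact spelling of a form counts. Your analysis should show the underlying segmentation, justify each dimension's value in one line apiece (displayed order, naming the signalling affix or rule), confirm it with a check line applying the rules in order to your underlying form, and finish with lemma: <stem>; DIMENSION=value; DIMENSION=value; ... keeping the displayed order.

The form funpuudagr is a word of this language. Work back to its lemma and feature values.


underlying: fun-piud-a-gr
NUM=fe - signalled by the affix fun-
CLASS=vo - signalled by the affix -gr
TOR=lu - signalled by the affix -a
check: funpiudagr -> funpiudagr -> funpuudagr -> funpuudagr -> funpuudagr
lemma: piud; NUM=fe; CLASS=vo; TOR=lu


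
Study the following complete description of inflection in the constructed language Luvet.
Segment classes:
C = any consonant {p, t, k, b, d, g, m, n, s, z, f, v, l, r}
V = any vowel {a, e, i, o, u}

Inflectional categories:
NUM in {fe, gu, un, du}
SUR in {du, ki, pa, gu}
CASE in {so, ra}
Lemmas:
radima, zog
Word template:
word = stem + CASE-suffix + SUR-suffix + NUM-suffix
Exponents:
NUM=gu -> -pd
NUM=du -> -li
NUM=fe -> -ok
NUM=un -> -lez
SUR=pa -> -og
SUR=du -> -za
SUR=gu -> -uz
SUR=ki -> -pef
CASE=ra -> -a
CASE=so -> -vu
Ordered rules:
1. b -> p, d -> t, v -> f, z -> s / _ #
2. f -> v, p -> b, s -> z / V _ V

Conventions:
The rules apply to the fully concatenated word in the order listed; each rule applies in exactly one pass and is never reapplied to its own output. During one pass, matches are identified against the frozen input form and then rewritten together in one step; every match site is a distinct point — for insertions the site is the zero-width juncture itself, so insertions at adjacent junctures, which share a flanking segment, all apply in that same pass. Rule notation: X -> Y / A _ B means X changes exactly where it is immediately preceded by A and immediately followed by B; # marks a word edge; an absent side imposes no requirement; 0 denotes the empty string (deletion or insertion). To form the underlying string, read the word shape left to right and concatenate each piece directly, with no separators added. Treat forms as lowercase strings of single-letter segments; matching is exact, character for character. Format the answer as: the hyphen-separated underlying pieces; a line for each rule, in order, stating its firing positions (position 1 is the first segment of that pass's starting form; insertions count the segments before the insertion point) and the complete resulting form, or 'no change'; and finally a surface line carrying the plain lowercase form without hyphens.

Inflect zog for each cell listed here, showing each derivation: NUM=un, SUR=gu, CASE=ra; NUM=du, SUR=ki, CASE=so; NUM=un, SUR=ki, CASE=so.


cell NUM=un, SUR=gu, CASE=ra:
underlying: zog-a-uz-lez
1. b -> p, d -> t, v -> f, z -> s / _ #: fires at position(s) 9: zogauzles
2. f -> v, p -> b, s -> z / V _ V: no change
surface: zogauzles

cell NUM=du, SUR=ki, CASE=so:
underlying: zog-vu-pef-li
1. b -> p, d -> t, v -> f, z -> s / _ #: no change
2. f -> v, p -> b, s -> z / V _ V: fires at position(s) 6: zogvubefli
surface: zogvubefli

cell NUM=un, SUR=ki, CASE=so:
underlying: zog-vu-pef-lez
1. b -> p, d -> t, v -> f, z -> s / _ #: fires at position(s) 11: zogvupefles
2. f -> v, p -> b, s -> z / V _ V: fires at position(s) 6: zogvubefles
surface: zogvubefles


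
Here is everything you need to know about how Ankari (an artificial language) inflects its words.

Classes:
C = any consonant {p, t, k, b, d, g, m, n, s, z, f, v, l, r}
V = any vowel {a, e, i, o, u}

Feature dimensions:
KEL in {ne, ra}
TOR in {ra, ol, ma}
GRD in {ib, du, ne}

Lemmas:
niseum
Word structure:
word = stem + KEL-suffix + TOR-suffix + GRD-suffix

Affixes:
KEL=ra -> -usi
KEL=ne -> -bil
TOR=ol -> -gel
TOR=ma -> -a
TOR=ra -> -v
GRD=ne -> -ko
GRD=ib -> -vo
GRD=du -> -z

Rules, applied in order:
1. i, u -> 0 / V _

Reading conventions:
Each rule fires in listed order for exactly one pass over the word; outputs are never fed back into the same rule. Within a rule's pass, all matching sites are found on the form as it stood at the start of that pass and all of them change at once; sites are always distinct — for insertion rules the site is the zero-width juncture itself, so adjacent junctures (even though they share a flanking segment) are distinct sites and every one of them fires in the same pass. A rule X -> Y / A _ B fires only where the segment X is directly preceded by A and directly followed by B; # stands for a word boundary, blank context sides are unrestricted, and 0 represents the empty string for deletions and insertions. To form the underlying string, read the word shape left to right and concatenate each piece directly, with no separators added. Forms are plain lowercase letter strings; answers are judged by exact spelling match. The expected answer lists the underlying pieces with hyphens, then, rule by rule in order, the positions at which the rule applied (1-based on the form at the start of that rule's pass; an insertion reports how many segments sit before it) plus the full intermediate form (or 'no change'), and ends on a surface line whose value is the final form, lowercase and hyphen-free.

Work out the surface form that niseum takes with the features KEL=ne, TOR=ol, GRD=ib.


underlying: niseum-bil-gel-vo
1. i, u -> 0 / V _: fires at position(s) 5: nisembilgelvo
surface: nisembilgelvo


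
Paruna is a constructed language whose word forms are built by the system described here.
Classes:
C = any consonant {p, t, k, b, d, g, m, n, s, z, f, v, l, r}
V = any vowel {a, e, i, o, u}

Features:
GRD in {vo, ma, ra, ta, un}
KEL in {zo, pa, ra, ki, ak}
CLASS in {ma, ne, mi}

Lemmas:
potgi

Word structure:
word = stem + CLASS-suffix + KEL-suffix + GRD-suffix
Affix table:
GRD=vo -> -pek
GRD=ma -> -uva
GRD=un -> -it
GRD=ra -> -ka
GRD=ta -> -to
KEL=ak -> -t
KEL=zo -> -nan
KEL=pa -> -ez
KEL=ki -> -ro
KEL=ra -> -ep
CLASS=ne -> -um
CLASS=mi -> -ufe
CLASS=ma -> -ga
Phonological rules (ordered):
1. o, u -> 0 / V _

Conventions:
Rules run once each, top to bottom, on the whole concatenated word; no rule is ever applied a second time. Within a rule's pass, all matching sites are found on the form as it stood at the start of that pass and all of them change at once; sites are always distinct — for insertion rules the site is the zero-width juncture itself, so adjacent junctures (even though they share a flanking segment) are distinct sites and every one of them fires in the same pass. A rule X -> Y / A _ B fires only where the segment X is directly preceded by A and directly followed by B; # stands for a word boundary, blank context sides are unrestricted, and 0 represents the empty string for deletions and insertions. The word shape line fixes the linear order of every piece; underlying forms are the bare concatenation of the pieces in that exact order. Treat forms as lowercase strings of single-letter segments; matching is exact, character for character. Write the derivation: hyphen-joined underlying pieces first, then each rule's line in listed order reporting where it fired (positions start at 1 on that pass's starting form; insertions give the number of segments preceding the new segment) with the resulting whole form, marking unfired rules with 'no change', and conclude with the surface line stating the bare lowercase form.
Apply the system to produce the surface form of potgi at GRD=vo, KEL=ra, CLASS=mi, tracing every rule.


underlying: potgi-ufe-ep-pek
1. o, u -> 0 / V _: fires at position(s) 6: potgifeeppek
surface: potgifeeppek


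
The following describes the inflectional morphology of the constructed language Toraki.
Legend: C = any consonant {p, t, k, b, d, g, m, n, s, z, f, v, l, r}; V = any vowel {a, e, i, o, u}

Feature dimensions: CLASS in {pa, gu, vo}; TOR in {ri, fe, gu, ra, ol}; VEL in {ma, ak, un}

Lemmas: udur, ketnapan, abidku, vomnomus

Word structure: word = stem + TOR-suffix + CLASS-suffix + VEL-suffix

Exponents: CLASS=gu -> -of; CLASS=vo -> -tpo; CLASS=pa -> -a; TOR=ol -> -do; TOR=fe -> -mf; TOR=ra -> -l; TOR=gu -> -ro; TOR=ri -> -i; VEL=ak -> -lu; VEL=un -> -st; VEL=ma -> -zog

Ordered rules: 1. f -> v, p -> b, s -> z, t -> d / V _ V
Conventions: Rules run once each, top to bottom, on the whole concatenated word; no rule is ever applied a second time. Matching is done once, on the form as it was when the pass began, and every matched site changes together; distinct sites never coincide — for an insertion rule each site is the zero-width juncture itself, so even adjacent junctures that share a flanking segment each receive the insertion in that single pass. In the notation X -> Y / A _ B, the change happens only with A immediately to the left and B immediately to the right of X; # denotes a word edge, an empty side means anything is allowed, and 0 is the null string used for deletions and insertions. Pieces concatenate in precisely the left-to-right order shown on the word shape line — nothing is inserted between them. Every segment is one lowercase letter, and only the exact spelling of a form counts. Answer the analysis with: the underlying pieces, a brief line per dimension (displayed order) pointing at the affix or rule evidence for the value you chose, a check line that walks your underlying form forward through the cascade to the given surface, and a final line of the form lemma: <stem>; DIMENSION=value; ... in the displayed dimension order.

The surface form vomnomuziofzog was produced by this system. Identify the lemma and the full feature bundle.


underlying: vomnomus-i-of-zog
CLASS=gu - signalled by the affix -of
TOR=ri - signalled by the affix -i
VEL=ma - signalled by the affix -zog
check: vomnomusiofzog -> vomnomuziofzog
lemma: vomnomus; CLASS=gu; TOR=ri; VEL=ma


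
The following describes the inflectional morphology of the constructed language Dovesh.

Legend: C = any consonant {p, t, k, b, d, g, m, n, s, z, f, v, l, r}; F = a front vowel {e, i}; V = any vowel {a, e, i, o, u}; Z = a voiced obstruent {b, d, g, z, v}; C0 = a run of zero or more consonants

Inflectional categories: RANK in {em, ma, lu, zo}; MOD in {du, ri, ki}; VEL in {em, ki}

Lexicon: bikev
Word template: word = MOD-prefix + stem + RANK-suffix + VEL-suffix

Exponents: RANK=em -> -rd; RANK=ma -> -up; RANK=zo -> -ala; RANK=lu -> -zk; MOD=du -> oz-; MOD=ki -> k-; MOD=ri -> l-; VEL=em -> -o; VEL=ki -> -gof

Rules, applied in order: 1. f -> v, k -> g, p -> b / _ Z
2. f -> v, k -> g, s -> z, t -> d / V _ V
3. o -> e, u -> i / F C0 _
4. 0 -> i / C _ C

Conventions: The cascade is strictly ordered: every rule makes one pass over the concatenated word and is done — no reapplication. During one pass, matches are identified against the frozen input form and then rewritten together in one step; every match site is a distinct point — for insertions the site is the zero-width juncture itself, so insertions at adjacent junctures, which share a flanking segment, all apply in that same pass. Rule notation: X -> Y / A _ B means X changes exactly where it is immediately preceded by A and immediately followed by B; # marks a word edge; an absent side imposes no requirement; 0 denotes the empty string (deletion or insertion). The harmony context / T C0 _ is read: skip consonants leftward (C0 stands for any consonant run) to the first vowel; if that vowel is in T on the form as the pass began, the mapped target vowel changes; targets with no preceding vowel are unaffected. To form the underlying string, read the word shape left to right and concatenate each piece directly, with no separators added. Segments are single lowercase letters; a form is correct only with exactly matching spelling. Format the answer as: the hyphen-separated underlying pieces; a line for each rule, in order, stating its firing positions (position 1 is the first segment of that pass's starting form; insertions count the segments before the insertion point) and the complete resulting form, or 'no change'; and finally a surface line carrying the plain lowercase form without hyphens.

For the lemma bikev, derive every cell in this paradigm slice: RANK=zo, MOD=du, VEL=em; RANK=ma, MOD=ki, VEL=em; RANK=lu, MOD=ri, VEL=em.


cell RANK=zo, MOD=du, VEL=em:
underlying: oz-bikev-ala-o
1. f -> v, k -> g, p -> b / _ Z: no change
2. f -> v, k -> g, s -> z, t -> d / V _ V: fires at position(s) 5: ozbigevalao
3. o -> e, u -> i / F C0 _: no change
4. 0 -> i / C _ C: inserts after position(s) 2: ozibigevalao
surface: ozibigevalao

cell RANK=ma, MOD=ki, VEL=em:
underlying: k-bikev-up-o
1. f -> v, k -> g, p -> b / _ Z: fires at position(s) 1: gbikevupo
2. f -> v, k -> g, s -> z, t -> d / V _ V: fires at position(s) 4: gbigevupo
3. o -> e, u -> i / F C0 _: fires at position(s) 7: gbigevipo
4. 0 -> i / C _ C: inserts after position(s) 1: gibigevipo
surface: gibigevipo

cell RANK=lu, MOD=ri, VEL=em:
underlying: l-bikev-zk-o
1. f -> v, k -> g, p -> b / _ Z: no change
2. f -> v, k -> g, s -> z, t -> d / V _ V: fires at position(s) 4: lbigevzko
3. o -> e, u -> i / F C0 _: fires at position(s) 9: lbigevzke
4. 0 -> i / C _ C: inserts after position(s) 1, 6, 7: libigevizike
surface: libigevizike


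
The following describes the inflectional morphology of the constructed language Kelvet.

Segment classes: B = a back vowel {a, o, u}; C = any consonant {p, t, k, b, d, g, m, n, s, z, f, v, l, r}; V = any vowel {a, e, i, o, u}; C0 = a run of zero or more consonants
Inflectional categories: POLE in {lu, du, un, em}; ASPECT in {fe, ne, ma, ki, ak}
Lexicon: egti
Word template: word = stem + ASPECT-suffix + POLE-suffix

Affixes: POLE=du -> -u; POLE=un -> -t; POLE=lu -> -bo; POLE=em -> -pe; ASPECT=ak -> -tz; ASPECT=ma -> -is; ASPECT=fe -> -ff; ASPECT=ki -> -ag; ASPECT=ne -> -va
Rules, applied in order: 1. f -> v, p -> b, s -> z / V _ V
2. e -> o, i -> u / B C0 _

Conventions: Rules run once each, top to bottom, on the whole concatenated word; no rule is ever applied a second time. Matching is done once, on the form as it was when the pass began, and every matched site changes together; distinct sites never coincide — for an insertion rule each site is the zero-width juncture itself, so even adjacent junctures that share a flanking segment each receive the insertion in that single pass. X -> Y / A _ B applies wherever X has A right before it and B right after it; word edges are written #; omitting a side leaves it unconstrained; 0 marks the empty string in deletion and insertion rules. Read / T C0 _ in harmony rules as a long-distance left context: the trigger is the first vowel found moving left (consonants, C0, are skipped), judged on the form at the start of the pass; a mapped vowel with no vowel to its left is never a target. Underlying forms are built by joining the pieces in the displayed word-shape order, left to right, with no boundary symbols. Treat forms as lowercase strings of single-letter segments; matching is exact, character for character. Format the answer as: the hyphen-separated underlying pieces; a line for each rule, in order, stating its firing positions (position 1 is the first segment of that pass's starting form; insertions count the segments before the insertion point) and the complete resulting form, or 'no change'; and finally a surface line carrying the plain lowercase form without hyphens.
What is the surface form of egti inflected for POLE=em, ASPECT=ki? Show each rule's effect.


underlying: egti-ag-pe
1. f -> v, p -> b, s -> z / V _ V: no change
2. e -> o, i -> u / B C0 _: fires at position(s) 8: egtiagpo
surface: egtiagpo


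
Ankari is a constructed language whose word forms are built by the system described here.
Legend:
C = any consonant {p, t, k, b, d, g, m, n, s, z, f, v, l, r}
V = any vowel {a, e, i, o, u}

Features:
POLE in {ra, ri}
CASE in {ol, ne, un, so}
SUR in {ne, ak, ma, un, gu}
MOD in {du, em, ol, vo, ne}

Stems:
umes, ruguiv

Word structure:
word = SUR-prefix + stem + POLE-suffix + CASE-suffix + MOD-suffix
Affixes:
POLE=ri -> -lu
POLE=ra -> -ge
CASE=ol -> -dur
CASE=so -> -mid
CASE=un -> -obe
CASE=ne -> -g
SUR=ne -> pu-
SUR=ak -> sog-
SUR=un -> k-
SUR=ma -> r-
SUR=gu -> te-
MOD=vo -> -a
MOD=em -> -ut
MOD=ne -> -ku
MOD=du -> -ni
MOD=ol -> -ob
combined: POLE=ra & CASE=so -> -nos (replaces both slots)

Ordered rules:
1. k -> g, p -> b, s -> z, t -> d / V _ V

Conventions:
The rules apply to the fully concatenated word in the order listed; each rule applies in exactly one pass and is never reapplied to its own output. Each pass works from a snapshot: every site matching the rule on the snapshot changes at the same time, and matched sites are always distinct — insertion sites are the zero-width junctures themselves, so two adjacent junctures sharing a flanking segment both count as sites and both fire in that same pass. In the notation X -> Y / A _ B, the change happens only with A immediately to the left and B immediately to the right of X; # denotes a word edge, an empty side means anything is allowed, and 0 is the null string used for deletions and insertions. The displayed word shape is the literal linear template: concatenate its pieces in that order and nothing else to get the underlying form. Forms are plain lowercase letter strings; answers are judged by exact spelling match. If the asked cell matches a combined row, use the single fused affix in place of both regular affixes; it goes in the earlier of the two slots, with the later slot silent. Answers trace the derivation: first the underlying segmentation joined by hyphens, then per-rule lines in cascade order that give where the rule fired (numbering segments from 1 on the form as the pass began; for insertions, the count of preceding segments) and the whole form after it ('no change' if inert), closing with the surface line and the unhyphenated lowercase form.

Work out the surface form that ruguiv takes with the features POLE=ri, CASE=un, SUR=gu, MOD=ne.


underlying: te-ruguiv-lu-obe-ku
1. k -> g, p -> b, s -> z, t -> d / V _ V: fires at position(s) 14: teruguivluobegu
surface: teruguivluobegu


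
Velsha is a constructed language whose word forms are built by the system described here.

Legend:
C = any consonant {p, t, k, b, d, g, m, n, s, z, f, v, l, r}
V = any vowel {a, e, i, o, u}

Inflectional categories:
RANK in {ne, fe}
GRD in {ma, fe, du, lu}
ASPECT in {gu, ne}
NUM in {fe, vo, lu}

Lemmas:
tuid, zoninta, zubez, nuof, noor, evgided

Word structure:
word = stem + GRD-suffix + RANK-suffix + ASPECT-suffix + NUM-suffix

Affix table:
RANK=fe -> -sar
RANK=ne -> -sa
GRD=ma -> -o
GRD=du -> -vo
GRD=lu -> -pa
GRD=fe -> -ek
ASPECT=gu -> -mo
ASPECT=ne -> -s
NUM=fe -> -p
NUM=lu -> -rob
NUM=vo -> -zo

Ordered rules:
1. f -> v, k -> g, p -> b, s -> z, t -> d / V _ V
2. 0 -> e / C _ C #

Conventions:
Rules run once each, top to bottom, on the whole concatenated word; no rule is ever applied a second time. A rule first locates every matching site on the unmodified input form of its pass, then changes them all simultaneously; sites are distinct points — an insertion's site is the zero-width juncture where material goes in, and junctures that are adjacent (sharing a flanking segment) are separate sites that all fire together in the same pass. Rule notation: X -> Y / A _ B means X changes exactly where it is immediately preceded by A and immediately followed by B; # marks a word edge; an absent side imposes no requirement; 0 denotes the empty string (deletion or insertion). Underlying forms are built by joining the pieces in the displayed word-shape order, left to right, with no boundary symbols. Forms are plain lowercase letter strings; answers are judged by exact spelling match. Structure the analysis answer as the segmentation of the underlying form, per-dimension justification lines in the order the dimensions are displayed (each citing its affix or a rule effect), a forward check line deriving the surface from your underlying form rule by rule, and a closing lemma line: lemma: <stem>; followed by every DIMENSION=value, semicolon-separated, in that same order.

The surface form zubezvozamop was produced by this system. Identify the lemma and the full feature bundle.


underlying: zubez-vo-sa-mo-p
RANK=ne - signalled by the affix -sa
GRD=du - signalled by the affix -vo
ASPECT=gu - signalled by the affix -mo
NUM=fe - signalled by the affix -p
check: zubezvosamop -> zubezvozamop -> zubezvozamop
lemma: zubez; RANK=ne; GRD=du; ASPECT=gu; NUM=fe


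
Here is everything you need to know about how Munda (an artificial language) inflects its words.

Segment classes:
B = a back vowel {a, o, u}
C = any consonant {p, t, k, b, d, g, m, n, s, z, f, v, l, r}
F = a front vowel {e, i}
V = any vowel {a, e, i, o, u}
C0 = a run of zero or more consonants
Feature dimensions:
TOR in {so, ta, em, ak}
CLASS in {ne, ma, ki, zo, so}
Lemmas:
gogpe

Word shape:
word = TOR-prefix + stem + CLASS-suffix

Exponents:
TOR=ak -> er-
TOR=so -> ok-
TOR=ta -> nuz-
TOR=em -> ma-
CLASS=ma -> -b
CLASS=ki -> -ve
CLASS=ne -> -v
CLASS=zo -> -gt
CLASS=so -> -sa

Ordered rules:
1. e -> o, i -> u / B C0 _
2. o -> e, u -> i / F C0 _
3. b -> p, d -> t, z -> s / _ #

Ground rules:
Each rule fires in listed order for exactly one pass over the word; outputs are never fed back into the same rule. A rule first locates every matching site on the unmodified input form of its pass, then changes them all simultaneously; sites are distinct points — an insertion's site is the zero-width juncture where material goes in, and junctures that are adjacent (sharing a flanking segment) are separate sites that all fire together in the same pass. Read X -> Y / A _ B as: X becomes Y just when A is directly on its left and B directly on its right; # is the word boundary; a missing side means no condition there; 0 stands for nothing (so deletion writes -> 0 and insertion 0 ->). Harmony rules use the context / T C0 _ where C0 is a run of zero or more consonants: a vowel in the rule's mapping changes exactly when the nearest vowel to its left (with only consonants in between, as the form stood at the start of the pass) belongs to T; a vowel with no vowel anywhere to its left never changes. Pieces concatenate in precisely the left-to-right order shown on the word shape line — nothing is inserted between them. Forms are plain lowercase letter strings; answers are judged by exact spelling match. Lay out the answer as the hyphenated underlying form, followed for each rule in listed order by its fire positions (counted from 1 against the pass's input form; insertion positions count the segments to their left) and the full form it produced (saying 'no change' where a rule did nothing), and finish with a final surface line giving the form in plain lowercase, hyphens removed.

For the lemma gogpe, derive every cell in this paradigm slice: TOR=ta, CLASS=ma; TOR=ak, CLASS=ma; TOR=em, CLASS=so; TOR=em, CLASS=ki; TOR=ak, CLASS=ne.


cell TOR=ta, CLASS=ma:
underlying: nuz-gogpe-b
1. e -> o, i -> u / B C0 _: fires at position(s) 8: nuzgogpob
2. o -> e, u -> i / F C0 _: no change
3. b -> p, d -> t, z -> s / _ #: fires at position(s) 9: nuzgogpop
surface: nuzgogpop

cell TOR=ak, CLASS=ma:
underlying: er-gogpe-b
1. e -> o, i -> u / B C0 _: fires at position(s) 7: ergogpob
2. o -> e, u -> i / F C0 _: fires at position(s) 4: ergegpob
3. b -> p, d -> t, z -> s / _ #: fires at position(s) 8: ergegpop
surface: ergegpop

cell TOR=em, CLASS=so:
underlying: ma-gogpe-sa
1. e -> o, i -> u / B C0 _: fires at position(s) 7: magogposa
2. o -> e, u -> i / F C0 _: no change
3. b -> p, d -> t, z -> s / _ #: no change
surface: magogposa

cell TOR=em, CLASS=ki:
underlying: ma-gogpe-ve
1. e -> o, i -> u / B C0 _: fires at position(s) 7: magogpove
2. o -> e, u -> i / F C0 _: no change
3. b -> p, d -> t, z -> s / _ #: no change
surface: magogpove

cell TOR=ak, CLASS=ne:
underlying: er-gogpe-v
1. e -> o, i -> u / B C0 _: fires at position(s) 7: ergogpov
2. o -> e, u -> i / F C0 _: fires at position(s) 4: ergegpov
3. b -> p, d -> t, z -> s / _ #: no change
surface: ergegpov


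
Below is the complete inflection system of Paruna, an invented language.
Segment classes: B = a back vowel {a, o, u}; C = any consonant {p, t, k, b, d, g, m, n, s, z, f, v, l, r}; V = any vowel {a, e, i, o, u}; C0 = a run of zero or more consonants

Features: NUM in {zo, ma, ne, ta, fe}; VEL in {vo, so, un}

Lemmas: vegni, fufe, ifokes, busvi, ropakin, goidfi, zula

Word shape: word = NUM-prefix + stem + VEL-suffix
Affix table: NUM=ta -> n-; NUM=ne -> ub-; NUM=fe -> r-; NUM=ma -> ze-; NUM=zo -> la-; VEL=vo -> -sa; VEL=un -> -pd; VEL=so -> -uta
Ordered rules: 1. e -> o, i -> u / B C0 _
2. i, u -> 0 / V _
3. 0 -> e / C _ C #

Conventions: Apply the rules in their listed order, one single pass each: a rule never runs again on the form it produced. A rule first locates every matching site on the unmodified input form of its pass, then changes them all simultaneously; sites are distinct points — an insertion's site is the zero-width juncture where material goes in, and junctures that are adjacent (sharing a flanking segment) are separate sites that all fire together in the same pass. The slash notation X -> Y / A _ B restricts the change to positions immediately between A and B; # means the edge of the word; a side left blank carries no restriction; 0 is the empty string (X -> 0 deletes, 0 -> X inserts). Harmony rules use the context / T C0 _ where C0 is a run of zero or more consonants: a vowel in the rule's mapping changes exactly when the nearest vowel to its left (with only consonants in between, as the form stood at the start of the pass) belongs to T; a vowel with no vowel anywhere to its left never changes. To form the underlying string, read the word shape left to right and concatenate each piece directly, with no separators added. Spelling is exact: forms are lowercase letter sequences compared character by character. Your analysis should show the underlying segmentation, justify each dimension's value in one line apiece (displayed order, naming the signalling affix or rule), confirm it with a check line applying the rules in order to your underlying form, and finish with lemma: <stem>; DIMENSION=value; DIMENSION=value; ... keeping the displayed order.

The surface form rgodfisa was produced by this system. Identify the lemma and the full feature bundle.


underlying: r-goidfi-sa
NUM=fe - signalled by the affix r-
VEL=vo - signalled by the affix -sa
check: rgoidfisa -> rgoudfisa -> rgodfisa -> rgodfisa
lemma: goidfi; NUM=fe; VEL=vo


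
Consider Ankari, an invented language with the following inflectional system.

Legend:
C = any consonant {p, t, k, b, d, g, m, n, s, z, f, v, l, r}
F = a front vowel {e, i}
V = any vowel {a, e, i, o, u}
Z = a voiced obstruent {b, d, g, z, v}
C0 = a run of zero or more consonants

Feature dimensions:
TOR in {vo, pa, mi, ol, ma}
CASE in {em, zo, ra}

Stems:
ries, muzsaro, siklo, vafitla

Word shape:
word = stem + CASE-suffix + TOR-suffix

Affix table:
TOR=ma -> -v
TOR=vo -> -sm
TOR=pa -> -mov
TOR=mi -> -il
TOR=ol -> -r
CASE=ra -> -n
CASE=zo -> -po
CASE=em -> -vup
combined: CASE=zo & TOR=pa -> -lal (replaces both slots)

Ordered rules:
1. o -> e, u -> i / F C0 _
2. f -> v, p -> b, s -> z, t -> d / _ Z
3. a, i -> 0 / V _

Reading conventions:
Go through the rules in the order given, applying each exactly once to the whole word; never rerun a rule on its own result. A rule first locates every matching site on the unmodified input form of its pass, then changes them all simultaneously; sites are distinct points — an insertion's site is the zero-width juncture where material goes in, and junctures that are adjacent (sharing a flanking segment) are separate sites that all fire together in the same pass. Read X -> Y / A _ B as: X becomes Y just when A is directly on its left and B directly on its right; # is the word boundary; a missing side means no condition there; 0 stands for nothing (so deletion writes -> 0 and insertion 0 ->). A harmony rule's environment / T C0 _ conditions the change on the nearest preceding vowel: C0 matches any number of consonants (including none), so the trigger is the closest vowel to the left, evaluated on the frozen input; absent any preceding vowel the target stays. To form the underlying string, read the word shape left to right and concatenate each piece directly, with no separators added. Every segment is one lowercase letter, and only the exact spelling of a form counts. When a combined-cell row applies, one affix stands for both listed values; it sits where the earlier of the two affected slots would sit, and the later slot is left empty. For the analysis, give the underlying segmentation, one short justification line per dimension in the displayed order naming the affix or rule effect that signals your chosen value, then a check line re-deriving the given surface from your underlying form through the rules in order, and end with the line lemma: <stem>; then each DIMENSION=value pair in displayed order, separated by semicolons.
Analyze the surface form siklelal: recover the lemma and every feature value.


underlying: siklo-lal
TOR=pa - signalled by the combined affix row
CASE=zo - signalled by the combined affix row
check: siklolal -> siklelal -> siklelal -> siklelal
lemma: siklo; TOR=pa; CASE=zo


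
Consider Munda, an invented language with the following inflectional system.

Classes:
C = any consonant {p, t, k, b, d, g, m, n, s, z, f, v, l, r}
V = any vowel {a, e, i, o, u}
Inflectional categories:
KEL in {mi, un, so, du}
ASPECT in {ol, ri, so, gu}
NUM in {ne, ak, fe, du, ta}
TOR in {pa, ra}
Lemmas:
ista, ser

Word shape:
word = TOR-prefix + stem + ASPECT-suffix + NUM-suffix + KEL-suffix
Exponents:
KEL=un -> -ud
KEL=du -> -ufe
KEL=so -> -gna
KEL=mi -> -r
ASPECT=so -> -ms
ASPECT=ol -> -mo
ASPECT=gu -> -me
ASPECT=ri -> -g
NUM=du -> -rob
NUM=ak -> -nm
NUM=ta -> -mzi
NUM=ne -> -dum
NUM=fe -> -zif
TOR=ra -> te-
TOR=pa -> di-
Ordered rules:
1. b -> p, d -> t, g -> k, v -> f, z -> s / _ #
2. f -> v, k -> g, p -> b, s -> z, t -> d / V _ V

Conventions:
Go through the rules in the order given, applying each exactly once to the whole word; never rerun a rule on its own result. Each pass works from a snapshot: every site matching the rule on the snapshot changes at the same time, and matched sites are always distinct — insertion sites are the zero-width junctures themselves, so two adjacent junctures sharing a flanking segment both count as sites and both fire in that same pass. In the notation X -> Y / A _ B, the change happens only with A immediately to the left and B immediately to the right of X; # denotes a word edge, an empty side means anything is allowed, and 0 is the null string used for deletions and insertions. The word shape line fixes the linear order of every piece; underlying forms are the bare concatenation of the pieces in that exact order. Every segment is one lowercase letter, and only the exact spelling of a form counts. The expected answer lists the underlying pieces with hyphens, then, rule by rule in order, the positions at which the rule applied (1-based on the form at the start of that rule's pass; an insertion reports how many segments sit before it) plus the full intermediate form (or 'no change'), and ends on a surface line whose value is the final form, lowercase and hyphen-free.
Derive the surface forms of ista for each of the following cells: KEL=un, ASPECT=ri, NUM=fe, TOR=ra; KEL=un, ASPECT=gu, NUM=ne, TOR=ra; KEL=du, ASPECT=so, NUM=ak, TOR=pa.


cell KEL=un, ASPECT=ri, NUM=fe, TOR=ra:
underlying: te-ista-g-zif-ud
1. b -> p, d -> t, g -> k, v -> f, z -> s / _ #: fires at position(s) 12: teistagzifut
2. f -> v, k -> g, p -> b, s -> z, t -> d / V _ V: fires at position(s) 10: teistagzivut
surface: teistagzivut

cell KEL=un, ASPECT=gu, NUM=ne, TOR=ra:
underlying: te-ista-me-dum-ud
1. b -> p, d -> t, g -> k, v -> f, z -> s / _ #: fires at position(s) 13: teistamedumut
2. f -> v, k -> g, p -> b, s -> z, t -> d / V _ V: no change
surface: teistamedumut

cell KEL=du, ASPECT=so, NUM=ak, TOR=pa:
underlying: di-ista-ms-nm-ufe
1. b -> p, d -> t, g -> k, v -> f, z -> s / _ #: no change
2. f -> v, k -> g, p -> b, s -> z, t -> d / V _ V: fires at position(s) 12: diistamsnmuve
surface: diistamsnmuve


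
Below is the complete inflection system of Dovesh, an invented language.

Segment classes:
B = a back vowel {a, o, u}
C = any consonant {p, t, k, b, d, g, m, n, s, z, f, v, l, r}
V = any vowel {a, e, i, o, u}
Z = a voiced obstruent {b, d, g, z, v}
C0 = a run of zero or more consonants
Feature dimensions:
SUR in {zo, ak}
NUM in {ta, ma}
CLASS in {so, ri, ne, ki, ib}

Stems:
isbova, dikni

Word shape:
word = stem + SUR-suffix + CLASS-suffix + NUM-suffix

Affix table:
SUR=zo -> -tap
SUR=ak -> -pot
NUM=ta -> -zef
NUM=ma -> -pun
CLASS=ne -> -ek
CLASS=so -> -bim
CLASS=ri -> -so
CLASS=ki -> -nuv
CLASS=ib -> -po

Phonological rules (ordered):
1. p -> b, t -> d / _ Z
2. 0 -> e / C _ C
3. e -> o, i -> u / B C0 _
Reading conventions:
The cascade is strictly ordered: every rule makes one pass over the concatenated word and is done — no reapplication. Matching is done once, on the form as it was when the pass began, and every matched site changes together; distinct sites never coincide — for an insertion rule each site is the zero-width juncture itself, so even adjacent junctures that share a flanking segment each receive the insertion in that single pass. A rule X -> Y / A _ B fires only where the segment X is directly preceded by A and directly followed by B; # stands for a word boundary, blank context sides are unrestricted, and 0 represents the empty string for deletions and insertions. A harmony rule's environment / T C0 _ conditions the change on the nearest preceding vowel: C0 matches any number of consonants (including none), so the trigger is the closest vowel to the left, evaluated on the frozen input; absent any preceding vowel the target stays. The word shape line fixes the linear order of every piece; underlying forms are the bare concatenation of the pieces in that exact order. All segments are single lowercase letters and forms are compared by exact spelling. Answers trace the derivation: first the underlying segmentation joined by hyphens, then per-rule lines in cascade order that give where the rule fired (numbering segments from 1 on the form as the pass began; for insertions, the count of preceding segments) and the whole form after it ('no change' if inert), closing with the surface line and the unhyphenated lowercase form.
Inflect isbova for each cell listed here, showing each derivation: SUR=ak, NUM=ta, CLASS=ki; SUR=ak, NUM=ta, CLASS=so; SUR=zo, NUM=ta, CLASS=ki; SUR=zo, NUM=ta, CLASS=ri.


cell SUR=ak, NUM=ta, CLASS=ki:
underlying: isbova-pot-nuv-zef
1. p -> b, t -> d / _ Z: no change
2. 0 -> e / C _ C: inserts after position(s) 2, 9, 12: isebovapotenuvezef
3. e -> o, i -> u / B C0 _: fires at position(s) 11, 15: isebovapotonuvozef
surface: isebovapotonuvozef

cell SUR=ak, NUM=ta, CLASS=so:
underlying: isbova-pot-bim-zef
1. p -> b, t -> d / _ Z: fires at position(s) 9: isbovapodbimzef
2. 0 -> e / C _ C: inserts after position(s) 2, 9, 12: isebovapodebimezef
3. e -> o, i -> u / B C0 _: fires at position(s) 11: isebovapodobimezef
surface: isebovapodobimezef

cell SUR=zo, NUM=ta, CLASS=ki:
underlying: isbova-tap-nuv-zef
1. p -> b, t -> d / _ Z: no change
2. 0 -> e / C _ C: inserts after position(s) 2, 9, 12: isebovatapenuvezef
3. e -> o, i -> u / B C0 _: fires at position(s) 11, 15: isebovataponuvozef
surface: isebovataponuvozef

cell SUR=zo, NUM=ta, CLASS=ri:
underlying: isbova-tap-so-zef
1. p -> b, t -> d / _ Z: no change
2. 0 -> e / C _ C: inserts after position(s) 2, 9: isebovatapesozef
3. e -> o, i -> u / B C0 _: fires at position(s) 11, 15: isebovataposozof
surface: isebovataposozof


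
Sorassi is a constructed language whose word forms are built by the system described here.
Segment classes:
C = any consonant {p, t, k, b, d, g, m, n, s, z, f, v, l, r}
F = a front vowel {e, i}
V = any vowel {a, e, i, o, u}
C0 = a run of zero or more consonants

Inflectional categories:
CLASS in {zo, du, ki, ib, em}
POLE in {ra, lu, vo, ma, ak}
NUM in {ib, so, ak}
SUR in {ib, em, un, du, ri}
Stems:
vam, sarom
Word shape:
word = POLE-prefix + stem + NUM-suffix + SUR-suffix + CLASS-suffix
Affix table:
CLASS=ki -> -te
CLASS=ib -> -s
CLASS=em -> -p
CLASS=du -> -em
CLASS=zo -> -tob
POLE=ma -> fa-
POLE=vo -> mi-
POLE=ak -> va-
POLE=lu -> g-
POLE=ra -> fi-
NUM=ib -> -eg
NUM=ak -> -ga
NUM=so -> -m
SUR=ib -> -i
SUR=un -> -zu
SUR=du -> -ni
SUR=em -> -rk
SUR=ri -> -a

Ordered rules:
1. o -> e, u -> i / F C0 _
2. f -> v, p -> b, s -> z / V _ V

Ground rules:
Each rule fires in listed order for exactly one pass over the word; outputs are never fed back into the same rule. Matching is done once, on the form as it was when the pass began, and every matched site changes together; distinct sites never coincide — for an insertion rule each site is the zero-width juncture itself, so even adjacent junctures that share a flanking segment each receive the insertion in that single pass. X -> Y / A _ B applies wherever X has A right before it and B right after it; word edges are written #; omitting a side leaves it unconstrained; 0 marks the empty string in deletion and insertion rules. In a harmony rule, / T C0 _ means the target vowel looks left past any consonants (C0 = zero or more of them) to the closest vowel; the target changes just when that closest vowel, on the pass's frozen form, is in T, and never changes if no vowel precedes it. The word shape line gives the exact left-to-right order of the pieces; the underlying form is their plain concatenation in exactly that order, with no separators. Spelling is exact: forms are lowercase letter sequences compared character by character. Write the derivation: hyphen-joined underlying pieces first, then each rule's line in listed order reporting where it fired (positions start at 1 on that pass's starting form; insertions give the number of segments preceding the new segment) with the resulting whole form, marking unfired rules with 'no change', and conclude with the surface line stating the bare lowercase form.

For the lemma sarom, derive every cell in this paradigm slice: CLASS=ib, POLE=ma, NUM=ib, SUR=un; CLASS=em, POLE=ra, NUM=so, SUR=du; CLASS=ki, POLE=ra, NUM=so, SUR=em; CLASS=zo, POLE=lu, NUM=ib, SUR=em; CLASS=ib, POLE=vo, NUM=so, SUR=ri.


cell CLASS=ib, POLE=ma, NUM=ib, SUR=un:
underlying: fa-sarom-eg-zu-s
1. o -> e, u -> i / F C0 _: fires at position(s) 11: fasaromegzis
2. f -> v, p -> b, s -> z / V _ V: fires at position(s) 3: fazaromegzis
surface: fazaromegzis

cell CLASS=em, POLE=ra, NUM=so, SUR=du:
underlying: fi-sarom-m-ni-p
1. o -> e, u -> i / F C0 _: no change
2. f -> v, p -> b, s -> z / V _ V: fires at position(s) 3: fizarommnip
surface: fizarommnip

cell CLASS=ki, POLE=ra, NUM=so, SUR=em:
underlying: fi-sarom-m-rk-te
1. o -> e, u -> i / F C0 _: no change
2. f -> v, p -> b, s -> z / V _ V: fires at position(s) 3: fizarommrkte
surface: fizarommrkte

cell CLASS=zo, POLE=lu, NUM=ib, SUR=em:
underlying: g-sarom-eg-rk-tob
1. o -> e, u -> i / F C0 _: fires at position(s) 12: gsaromegrkteb
2. f -> v, p -> b, s -> z / V _ V: no change
surface: gsaromegrkteb

cell CLASS=ib, POLE=vo, NUM=so, SUR=ri:
underlying: mi-sarom-m-a-s
1. o -> e, u -> i / F C0 _: no change
2. f -> v, p -> b, s -> z / V _ V: fires at position(s) 3: mizarommas
surface: mizarommas
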